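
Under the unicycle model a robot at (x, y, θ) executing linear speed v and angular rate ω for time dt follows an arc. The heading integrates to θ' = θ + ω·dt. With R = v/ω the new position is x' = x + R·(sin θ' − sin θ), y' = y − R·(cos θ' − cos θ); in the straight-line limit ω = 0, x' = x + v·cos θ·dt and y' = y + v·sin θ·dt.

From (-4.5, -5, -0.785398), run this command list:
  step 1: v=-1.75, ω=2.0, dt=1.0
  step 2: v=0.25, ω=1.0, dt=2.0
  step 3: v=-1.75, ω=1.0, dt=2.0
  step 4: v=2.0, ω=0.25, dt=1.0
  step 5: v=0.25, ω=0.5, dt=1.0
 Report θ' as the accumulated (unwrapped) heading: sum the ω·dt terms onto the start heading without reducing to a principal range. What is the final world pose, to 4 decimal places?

(-3.4059, -4.1377, 5.9646)

step 1: θ'=1.2146 (R=-0.8750) → pose (-5.9388, -5.3136, 1.2146)
step 2: θ'=3.2146 (R=0.2500) → pose (-6.1913, -4.9771, 3.2146)
step 3: θ'=5.2146 (R=-1.7500) → pose (-4.7851, -2.3894, 5.2146)
step 4: θ'=5.4646 (R=8.0000) → pose (-3.6144, -4.0045, 5.4646)
step 5: θ'=5.9646 (R=0.5000) → pose (-3.4059, -4.1377, 5.9646)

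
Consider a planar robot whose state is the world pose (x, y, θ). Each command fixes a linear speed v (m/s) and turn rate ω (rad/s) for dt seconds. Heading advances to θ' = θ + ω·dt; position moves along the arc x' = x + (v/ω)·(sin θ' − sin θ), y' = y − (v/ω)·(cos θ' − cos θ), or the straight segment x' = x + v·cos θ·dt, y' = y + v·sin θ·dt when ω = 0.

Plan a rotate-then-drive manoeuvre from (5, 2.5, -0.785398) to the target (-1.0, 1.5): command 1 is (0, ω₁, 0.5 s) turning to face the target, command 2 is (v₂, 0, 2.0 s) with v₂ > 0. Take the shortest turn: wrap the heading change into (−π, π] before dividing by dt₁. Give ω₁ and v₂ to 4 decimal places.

ω₁ = -4.3821, v₂ = 3.0414

heading to target = atan2(1.5−2.5, -1−5) = -2.9764
Δθ = wrap(-2.9764 − -0.7854) = -2.1910; ω₁ = Δθ/dt₁ = -4.3821
distance = √((-1−5)² + (1.5−2.5)²) = 6.0828; v₂ = distance/dt₂ = 3.0414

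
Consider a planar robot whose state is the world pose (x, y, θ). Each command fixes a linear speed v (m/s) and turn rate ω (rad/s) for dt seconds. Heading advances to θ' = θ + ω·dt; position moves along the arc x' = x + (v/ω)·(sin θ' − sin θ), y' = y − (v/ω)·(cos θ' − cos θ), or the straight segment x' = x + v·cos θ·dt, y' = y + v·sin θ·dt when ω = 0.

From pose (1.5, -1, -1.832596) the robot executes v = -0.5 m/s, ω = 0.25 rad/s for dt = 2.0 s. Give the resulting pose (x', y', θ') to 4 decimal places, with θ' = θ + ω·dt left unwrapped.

(1.5117, -0.0105, -1.3326)

θ' = -1.8326 + 0.25·2.0 = -1.3326
R = v/ω = -0.5/0.25 = -2.0000
x' = 1.5 + -2.0000·(sin -1.3326 − sin -1.8326) = 1.5117
y' = -1 − -2.0000·(cos -1.3326 − cos -1.8326) = -0.0105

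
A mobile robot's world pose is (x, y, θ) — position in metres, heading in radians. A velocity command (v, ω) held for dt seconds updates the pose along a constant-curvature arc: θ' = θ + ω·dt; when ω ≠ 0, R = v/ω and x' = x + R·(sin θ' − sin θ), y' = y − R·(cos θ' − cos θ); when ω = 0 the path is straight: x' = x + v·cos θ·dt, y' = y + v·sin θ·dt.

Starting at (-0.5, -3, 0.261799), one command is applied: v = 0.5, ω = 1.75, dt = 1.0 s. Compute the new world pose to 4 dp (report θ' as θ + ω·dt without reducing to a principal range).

(-0.3156, -2.6021, 2.0118)

θ' = 0.2618 + 1.75·1.0 = 2.0118
R = v/ω = 0.5/1.75 = 0.2857
x' = -0.5 + 0.2857·(sin 2.0118 − sin 0.2618) = -0.3156
y' = -3 − 0.2857·(cos 2.0118 − cos 0.2618) = -2.6021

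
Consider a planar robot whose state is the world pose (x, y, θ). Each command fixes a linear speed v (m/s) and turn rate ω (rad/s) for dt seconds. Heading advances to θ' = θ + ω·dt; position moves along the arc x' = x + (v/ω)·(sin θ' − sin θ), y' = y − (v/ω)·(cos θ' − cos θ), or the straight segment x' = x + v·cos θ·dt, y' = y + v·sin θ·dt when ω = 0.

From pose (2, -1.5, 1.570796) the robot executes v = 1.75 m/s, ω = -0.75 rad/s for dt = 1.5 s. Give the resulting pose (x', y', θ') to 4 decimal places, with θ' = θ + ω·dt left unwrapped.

(3.3273, 0.6053, 0.4458)

θ' = 1.5708 + -0.75·1.5 = 0.4458
R = v/ω = 1.75/-0.75 = -2.3333
x' = 2 + -2.3333·(sin 0.4458 − sin 1.5708) = 3.3273
y' = -1.5 − -2.3333·(cos 0.4458 − cos 1.5708) = 0.6053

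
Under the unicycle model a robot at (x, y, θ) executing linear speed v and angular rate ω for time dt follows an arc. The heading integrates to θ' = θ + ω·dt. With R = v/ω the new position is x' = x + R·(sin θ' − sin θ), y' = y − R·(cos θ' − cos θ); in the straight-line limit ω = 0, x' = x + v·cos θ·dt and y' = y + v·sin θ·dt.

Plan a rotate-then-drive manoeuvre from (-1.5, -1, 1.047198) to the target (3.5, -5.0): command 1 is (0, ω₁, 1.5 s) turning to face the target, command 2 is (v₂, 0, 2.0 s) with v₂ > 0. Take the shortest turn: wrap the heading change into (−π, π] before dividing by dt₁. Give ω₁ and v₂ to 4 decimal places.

ω₁ = -1.1480, v₂ = 3.2016

heading to target = atan2(-5−-1, 3.5−-1.5) = -0.6747
Δθ = wrap(-0.6747 − 1.0472) = -1.7219; ω₁ = Δθ/dt₁ = -1.1480
distance = √((3.5−-1.5)² + (-5−-1)²) = 6.4031; v₂ = distance/dt₂ = 3.2016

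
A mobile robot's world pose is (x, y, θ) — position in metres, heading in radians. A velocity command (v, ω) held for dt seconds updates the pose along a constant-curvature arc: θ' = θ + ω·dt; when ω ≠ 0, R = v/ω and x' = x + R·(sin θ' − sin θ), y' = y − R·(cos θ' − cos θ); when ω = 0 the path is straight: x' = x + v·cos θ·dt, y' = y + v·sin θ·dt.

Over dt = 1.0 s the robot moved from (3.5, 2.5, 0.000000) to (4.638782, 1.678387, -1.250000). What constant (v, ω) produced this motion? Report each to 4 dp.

Δθ = -1.250000 − 0.000000 = -1.250000
ω = Δθ/dt = -1.250000/1.0 = -1.2500
R = Δx/(sin θ' − sin θ) = -1.2000
v = R·ω = -1.2000·-1.2500 = 1.5000

v = 1.5000, ω = -1.2500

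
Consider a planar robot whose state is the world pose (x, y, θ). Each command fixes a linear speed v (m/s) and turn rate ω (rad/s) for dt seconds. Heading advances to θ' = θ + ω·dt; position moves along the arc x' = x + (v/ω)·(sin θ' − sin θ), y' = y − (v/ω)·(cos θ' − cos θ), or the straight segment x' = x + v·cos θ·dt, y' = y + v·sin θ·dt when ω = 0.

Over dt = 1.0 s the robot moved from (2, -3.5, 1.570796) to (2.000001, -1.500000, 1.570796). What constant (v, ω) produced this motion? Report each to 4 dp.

Δθ = 1.570796 − 1.570796 = 0.000000
ω = Δθ/dt = 0.000000/1.0 = 0.0000
ω = 0 → v = (Δx·cos θ + Δy·sin θ)/dt = 2.0000

v = 2.0000, ω = 0.0000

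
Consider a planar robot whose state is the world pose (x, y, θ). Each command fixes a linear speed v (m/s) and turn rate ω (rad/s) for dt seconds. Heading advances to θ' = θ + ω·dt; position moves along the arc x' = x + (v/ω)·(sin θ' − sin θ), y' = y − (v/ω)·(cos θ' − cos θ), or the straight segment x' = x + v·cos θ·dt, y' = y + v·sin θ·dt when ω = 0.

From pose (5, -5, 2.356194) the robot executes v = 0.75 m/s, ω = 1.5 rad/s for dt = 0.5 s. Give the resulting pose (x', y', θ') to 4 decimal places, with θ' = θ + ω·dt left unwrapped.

θ' = 2.3562 + 1.5·0.5 = 3.1062
R = v/ω = 0.75/1.5 = 0.5000
x' = 5 + 0.5000·(sin 3.1062 − sin 2.3562) = 4.6641
y' = -5 − 0.5000·(cos 3.1062 − cos 2.3562) = -4.8539

(4.6641, -4.8539, 3.1062)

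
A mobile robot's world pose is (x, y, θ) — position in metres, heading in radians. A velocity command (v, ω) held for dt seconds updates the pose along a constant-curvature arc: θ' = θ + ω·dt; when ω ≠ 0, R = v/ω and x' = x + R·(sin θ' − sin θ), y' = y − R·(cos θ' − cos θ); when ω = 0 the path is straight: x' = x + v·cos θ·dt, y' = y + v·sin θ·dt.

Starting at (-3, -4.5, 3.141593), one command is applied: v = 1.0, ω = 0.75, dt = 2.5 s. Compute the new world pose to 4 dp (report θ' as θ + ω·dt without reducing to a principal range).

(-4.2721, -6.2327, 5.0166)

θ' = 3.1416 + 0.75·2.5 = 5.0166
R = v/ω = 1.0/0.75 = 1.3333
x' = -3 + 1.3333·(sin 5.0166 − sin 3.1416) = -4.2721
y' = -4.5 − 1.3333·(cos 5.0166 − cos 3.1416) = -6.2327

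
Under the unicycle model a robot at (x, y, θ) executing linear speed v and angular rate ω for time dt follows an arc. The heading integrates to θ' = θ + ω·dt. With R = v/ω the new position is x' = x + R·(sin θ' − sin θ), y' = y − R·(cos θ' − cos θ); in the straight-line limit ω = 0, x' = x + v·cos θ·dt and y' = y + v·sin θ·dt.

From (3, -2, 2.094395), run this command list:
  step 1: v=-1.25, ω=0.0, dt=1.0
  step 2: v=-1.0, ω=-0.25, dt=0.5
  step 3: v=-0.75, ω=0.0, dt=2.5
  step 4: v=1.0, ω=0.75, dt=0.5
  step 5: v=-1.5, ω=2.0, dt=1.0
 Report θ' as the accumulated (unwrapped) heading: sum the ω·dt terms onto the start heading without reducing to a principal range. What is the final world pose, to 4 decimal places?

(5.5365, -4.5897, 4.3444)

step 1: θ'=2.0944 (straight) → pose (3.6250, -3.0825, 2.0944)
step 2: θ'=1.9694 (R=4.0000) → pose (3.8473, -3.5300, 1.9694)
step 3: θ'=1.9694 (straight) → pose (4.5751, -5.2580, 1.9694)
step 4: θ'=2.3444 (R=1.3333) → pose (4.3001, -4.8439, 2.3444)
step 5: θ'=4.3444 (R=-0.7500) → pose (5.5365, -4.5897, 4.3444)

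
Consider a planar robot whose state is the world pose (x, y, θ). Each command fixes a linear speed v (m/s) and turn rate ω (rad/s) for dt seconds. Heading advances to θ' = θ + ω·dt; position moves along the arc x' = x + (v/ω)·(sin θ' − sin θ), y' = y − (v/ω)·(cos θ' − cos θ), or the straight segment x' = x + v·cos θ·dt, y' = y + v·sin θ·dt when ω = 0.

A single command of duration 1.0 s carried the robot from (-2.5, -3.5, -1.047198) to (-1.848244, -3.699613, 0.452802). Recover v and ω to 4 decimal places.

Δθ = 0.452802 − -1.047198 = 1.500000
ω = Δθ/dt = 1.500000/1.0 = 1.5000
R = Δx/(sin θ' − sin θ) = 0.5000
v = R·ω = 0.5000·1.5000 = 0.7500

v = 0.7500, ω = 1.5000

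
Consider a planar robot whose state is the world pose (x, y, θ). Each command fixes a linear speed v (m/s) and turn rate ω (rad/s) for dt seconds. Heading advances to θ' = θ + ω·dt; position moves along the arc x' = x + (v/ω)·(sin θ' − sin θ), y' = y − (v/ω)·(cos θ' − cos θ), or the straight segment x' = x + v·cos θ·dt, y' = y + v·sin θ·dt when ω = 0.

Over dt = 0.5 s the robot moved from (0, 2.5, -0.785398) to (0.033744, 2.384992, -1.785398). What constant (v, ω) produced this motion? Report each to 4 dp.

v = 0.2500, ω = -2.0000

Δθ = -1.785398 − -0.785398 = -1.000000
ω = Δθ/dt = -1.000000/0.5 = -2.0000
R = −Δy/(cos θ' − cos θ) = -0.1250
v = R·ω = -0.1250·-2.0000 = 0.2500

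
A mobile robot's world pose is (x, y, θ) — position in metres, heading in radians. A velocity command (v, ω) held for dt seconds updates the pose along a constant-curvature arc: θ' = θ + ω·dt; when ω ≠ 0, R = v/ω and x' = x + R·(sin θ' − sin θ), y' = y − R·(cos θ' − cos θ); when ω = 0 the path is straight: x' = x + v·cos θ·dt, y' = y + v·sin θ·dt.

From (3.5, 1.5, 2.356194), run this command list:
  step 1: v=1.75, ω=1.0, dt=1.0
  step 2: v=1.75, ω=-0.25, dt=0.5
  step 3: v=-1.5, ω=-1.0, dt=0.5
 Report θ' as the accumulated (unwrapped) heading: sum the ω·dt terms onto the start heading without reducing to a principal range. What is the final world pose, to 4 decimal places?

step 1: θ'=3.3562 (R=1.7500) → pose (1.8899, 1.9724, 3.3562)
step 2: θ'=3.2312 (R=-7.0000) → pose (1.0256, 1.8399, 3.2312)
step 3: θ'=2.7312 (R=1.5000) → pose (1.7582, 1.7214, 2.7312)

(1.7582, 1.7214, 2.7312)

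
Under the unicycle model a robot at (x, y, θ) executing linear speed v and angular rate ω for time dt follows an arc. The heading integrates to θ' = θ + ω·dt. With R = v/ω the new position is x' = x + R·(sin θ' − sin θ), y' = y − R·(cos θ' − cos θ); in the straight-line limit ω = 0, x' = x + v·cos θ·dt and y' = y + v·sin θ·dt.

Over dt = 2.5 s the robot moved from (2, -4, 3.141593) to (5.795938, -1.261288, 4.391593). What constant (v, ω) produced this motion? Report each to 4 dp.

v = -2.0000, ω = 0.5000

Δθ = 4.391593 − 3.141593 = 1.250000
ω = Δθ/dt = 1.250000/2.5 = 0.5000
R = Δx/(sin θ' − sin θ) = -4.0000
v = R·ω = -4.0000·0.5000 = -2.0000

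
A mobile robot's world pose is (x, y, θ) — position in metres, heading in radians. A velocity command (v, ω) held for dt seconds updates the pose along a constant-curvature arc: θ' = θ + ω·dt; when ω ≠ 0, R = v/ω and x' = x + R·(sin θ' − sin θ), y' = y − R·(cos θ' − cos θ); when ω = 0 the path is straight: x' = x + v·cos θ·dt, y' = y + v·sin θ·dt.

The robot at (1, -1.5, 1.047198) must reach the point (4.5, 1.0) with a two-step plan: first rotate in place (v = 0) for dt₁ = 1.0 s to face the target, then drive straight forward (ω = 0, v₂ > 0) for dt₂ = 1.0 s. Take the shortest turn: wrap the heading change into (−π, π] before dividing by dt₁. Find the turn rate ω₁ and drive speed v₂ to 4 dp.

ω₁ = -0.4269, v₂ = 4.3012

heading to target = atan2(1−-1.5, 4.5−1) = 0.6202
Δθ = wrap(0.6202 − 1.0472) = -0.4269; ω₁ = Δθ/dt₁ = -0.4269
distance = √((4.5−1)² + (1−-1.5)²) = 4.3012; v₂ = distance/dt₂ = 4.3012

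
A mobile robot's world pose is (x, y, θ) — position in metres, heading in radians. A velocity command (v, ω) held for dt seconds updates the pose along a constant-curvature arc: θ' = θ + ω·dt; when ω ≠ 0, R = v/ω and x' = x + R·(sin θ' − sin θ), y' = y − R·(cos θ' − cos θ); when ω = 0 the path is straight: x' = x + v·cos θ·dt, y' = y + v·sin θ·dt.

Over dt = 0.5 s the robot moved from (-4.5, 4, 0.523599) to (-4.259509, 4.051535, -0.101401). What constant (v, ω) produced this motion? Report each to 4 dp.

Δθ = -0.101401 − 0.523599 = -0.625000
ω = Δθ/dt = -0.625000/0.5 = -1.2500
R = Δx/(sin θ' − sin θ) = -0.4000
v = R·ω = -0.4000·-1.2500 = 0.5000

v = 0.5000, ω = -1.2500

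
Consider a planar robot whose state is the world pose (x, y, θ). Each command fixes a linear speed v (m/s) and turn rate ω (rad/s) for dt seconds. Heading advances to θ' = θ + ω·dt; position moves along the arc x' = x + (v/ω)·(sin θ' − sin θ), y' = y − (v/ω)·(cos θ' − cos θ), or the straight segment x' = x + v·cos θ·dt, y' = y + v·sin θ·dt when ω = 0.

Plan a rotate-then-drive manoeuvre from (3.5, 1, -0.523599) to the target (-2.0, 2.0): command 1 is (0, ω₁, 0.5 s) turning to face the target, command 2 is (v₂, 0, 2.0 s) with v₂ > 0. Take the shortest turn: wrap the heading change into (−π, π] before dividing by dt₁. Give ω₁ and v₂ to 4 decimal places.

heading to target = atan2(2−1, -2−3.5) = 2.9617
Δθ = wrap(2.9617 − -0.5236) = -2.7978; ω₁ = Δθ/dt₁ = -5.5957
distance = √((-2−3.5)² + (2−1)²) = 5.5902; v₂ = distance/dt₂ = 2.7951

ω₁ = -5.5957, v₂ = 2.7951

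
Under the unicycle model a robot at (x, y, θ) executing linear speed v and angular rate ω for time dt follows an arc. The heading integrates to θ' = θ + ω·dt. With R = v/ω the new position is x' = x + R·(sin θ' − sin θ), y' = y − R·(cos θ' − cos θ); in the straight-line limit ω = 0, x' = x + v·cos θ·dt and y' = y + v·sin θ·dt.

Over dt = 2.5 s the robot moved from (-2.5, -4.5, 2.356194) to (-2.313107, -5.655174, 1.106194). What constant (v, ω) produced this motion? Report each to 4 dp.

Δθ = 1.106194 − 2.356194 = -1.250000
ω = Δθ/dt = -1.250000/2.5 = -0.5000
R = −Δy/(cos θ' − cos θ) = 1.0000
v = R·ω = 1.0000·-0.5000 = -0.5000

v = -0.5000, ω = -0.5000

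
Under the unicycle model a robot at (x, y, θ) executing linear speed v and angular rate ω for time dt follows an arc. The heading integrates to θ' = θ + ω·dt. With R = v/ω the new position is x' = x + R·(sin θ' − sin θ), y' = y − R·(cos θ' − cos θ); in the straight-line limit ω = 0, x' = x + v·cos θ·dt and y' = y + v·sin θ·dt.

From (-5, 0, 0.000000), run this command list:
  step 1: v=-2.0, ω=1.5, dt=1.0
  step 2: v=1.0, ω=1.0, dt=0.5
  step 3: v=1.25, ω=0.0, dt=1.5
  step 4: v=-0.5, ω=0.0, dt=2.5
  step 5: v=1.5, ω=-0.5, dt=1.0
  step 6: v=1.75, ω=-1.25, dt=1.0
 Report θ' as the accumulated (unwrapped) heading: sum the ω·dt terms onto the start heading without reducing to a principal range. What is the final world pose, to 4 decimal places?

step 1: θ'=1.5000 (R=-1.3333) → pose (-6.3300, -1.2390, 1.5000)
step 2: θ'=2.0000 (R=1.0000) → pose (-6.4182, -0.7521, 2.0000)
step 3: θ'=2.0000 (straight) → pose (-7.1985, 0.9528, 2.0000)
step 4: θ'=2.0000 (straight) → pose (-6.6783, -0.1838, 2.0000)
step 5: θ'=1.5000 (R=-3.0000) → pose (-6.9429, 1.2768, 1.5000)
step 6: θ'=0.2500 (R=-1.4000) → pose (-5.8927, 2.5343, 0.2500)

(-5.8927, 2.5343, 0.2500)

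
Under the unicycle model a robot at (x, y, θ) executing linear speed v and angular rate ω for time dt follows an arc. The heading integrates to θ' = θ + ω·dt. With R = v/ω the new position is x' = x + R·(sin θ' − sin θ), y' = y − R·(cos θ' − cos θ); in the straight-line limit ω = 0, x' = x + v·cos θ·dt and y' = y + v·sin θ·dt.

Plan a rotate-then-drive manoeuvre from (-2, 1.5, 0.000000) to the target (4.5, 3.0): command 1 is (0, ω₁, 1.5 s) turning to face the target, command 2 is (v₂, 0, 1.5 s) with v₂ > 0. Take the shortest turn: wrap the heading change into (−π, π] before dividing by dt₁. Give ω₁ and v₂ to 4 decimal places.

ω₁ = 0.1512, v₂ = 4.4472

heading to target = atan2(3−1.5, 4.5−-2) = 0.2268
Δθ = wrap(0.2268 − 0.0000) = 0.2268; ω₁ = Δθ/dt₁ = 0.1512
distance = √((4.5−-2)² + (3−1.5)²) = 6.6708; v₂ = distance/dt₂ = 4.4472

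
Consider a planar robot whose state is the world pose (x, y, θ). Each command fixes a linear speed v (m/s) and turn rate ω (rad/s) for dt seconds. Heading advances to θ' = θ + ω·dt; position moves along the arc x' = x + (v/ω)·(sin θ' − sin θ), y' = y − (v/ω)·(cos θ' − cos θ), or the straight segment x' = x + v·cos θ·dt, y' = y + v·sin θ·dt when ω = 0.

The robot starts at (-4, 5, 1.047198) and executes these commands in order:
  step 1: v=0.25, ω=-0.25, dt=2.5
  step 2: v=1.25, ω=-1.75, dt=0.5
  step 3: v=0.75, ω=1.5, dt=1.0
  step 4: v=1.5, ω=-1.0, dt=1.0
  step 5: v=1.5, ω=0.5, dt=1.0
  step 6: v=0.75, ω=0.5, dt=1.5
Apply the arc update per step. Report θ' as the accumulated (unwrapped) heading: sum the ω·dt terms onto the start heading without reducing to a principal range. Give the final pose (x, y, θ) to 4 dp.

step 1: θ'=0.4222 (R=-1.0000) → pose (-3.5437, 5.4122, 0.4222)
step 2: θ'=-0.4528 (R=-0.7143) → pose (-2.9386, 5.4029, -0.4528)
step 3: θ'=1.0472 (R=0.5000) → pose (-2.2868, 5.6025, 1.0472)
step 4: θ'=0.0472 (R=-1.5000) → pose (-1.0585, 6.3509, 0.0472)
step 5: θ'=0.5472 (R=3.0000) → pose (0.3608, 6.7856, 0.5472)
step 6: θ'=1.2972 (R=1.5000) → pose (1.0246, 7.6613, 1.2972)

(1.0246, 7.6613, 1.2972)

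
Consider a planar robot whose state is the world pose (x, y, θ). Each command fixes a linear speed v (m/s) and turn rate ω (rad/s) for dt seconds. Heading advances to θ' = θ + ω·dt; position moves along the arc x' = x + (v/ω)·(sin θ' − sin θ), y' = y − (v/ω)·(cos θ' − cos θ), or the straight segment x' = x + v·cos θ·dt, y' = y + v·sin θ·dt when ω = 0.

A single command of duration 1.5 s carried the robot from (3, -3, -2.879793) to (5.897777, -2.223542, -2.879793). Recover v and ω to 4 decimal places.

Δθ = -2.879793 − -2.879793 = 0.000000
ω = Δθ/dt = 0.000000/1.5 = 0.0000
ω = 0 → v = (Δx·cos θ + Δy·sin θ)/dt = -2.0000

v = -2.0000, ω = 0.0000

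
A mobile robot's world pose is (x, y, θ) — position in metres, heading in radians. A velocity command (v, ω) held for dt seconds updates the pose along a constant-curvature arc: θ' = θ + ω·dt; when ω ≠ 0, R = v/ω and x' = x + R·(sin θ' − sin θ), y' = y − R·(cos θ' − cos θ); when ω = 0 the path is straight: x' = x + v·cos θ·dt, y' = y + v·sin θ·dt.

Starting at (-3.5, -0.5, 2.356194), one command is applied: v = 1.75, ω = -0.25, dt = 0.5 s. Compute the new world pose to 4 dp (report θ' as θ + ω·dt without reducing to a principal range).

θ' = 2.3562 + -0.25·0.5 = 2.2312
R = v/ω = 1.75/-0.25 = -7.0000
x' = -3.5 + -7.0000·(sin 2.2312 − sin 2.3562) = -4.0785
y' = -0.5 − -7.0000·(cos 2.2312 − cos 2.3562) = 0.1557

(-4.0785, 0.1557, 2.2312)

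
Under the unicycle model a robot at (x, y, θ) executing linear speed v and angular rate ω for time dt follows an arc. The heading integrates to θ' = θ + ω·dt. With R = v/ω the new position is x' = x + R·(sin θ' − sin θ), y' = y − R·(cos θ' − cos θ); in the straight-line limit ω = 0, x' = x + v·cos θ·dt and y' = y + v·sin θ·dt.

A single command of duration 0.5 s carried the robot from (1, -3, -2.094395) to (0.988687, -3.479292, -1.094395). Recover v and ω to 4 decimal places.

v = 1.0000, ω = 2.0000

Δθ = -1.094395 − -2.094395 = 1.000000
ω = Δθ/dt = 1.000000/0.5 = 2.0000
R = −Δy/(cos θ' − cos θ) = 0.5000
v = R·ω = 0.5000·2.0000 = 1.0000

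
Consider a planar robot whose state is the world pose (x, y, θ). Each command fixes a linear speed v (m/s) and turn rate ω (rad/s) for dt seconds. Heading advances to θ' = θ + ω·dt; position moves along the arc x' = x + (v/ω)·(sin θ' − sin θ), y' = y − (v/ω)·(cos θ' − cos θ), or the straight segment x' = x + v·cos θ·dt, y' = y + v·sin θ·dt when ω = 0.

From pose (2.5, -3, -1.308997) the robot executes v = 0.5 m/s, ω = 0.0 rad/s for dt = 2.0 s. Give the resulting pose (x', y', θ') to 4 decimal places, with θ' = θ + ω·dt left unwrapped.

(2.7588, -3.9659, -1.3090)

θ' = -1.3090 + 0.0·2.0 = -1.3090
ω = 0 → straight: x' = 2.5 + 0.5·cos(-1.3090)·2.0 = 2.7588
y' = -3 + 0.5·sin(-1.3090)·2.0 = -3.9659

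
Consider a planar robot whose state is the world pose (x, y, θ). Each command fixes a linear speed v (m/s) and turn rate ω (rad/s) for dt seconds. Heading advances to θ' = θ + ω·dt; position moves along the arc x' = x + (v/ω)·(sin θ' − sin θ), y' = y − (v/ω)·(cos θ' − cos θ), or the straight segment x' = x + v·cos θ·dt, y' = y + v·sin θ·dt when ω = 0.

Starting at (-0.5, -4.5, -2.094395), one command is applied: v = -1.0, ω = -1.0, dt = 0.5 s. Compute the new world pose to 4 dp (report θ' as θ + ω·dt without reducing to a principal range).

θ' = -2.0944 + -1.0·0.5 = -2.5944
R = v/ω = -1.0/-1.0 = 1.0000
x' = -0.5 + 1.0000·(sin -2.5944 − sin -2.0944) = -0.1543
y' = -4.5 − 1.0000·(cos -2.5944 − cos -2.0944) = -4.1460

(-0.1543, -4.1460, -2.5944)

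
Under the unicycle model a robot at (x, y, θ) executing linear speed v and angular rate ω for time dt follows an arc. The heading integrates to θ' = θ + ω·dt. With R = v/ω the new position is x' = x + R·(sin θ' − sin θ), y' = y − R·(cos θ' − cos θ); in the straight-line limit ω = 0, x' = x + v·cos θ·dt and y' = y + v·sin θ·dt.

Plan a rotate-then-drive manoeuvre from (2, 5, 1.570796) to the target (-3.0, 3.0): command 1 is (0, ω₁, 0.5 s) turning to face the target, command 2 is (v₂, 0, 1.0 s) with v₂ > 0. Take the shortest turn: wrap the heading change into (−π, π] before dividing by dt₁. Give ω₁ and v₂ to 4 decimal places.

ω₁ = 3.9026, v₂ = 5.3852

heading to target = atan2(3−5, -3−2) = -2.7611
Δθ = wrap(-2.7611 − 1.5708) = 1.9513; ω₁ = Δθ/dt₁ = 3.9026
distance = √((-3−2)² + (3−5)²) = 5.3852; v₂ = distance/dt₂ = 5.3852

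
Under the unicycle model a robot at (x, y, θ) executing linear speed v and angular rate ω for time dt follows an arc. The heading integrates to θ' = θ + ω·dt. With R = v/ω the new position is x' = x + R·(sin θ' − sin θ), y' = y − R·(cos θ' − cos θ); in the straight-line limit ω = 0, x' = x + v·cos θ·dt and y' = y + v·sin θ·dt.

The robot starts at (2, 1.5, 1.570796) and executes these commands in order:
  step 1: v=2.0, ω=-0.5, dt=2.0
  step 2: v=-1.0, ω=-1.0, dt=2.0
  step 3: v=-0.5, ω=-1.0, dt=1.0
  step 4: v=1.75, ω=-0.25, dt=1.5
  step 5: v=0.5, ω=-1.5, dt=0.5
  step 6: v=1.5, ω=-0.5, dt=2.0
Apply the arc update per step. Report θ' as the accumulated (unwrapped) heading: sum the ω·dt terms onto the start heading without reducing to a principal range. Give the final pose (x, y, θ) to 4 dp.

step 1: θ'=0.5708 (R=-4.0000) → pose (3.8388, 4.8659, 0.5708)
step 2: θ'=-1.4292 (R=1.0000) → pose (2.3085, 5.5662, -1.4292)
step 3: θ'=-2.4292 (R=0.5000) → pose (2.4767, 6.0152, -2.4292)
step 4: θ'=-2.8042 (R=-7.0000) → pose (0.2183, 4.7075, -2.8042)
step 5: θ'=-3.5542 (R=-0.3333) → pose (-0.0257, 4.7166, -3.5542)
step 6: θ'=-4.5542 (R=-3.0000) → pose (-1.7852, 6.9923, -4.5542)

(-1.7852, 6.9923, -4.5542)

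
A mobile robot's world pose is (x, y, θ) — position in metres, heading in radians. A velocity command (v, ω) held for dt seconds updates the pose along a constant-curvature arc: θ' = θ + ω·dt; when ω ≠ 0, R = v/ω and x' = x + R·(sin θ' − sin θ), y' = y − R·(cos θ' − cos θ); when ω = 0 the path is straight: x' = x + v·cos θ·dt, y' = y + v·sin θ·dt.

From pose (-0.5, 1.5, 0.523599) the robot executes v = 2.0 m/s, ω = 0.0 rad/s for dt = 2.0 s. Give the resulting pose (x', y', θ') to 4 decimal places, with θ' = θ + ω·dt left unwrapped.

(2.9641, 3.5000, 0.5236)

θ' = 0.5236 + 0.0·2.0 = 0.5236
ω = 0 → straight: x' = -0.5 + 2.0·cos(0.5236)·2.0 = 2.9641
y' = 1.5 + 2.0·sin(0.5236)·2.0 = 3.5000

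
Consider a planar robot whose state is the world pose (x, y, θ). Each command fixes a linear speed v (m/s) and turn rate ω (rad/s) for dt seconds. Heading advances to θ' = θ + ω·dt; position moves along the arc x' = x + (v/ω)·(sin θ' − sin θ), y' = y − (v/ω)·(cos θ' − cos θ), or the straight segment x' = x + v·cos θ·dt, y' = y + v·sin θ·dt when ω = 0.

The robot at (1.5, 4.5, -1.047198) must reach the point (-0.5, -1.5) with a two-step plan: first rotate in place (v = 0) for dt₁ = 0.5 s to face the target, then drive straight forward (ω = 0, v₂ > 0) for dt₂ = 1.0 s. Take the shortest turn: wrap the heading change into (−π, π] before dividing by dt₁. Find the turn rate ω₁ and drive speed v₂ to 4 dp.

heading to target = atan2(-1.5−4.5, -0.5−1.5) = -1.8925
Δθ = wrap(-1.8925 − -1.0472) = -0.8453; ω₁ = Δθ/dt₁ = -1.6907
distance = √((-0.5−1.5)² + (-1.5−4.5)²) = 6.3246; v₂ = distance/dt₂ = 6.3246

ω₁ = -1.6907, v₂ = 6.3246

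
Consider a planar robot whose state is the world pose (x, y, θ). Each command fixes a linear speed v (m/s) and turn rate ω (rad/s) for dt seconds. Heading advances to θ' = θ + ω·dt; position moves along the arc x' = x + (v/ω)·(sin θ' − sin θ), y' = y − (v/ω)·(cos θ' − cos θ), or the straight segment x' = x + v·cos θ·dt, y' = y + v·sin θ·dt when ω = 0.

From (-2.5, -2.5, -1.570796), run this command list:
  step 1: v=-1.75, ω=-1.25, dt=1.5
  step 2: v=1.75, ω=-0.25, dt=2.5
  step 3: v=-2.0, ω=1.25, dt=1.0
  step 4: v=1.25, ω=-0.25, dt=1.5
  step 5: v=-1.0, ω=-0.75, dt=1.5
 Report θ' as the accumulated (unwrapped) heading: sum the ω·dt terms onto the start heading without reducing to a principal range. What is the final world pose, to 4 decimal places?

step 1: θ'=-3.4458 (R=1.4000) → pose (-0.6807, -1.1643, -3.4458)
step 2: θ'=-4.0708 (R=-7.0000) → pose (-4.1919, 1.3250, -4.0708)
step 3: θ'=-2.8208 (R=-1.6000) → pose (-2.4056, 0.7642, -2.8208)
step 4: θ'=-3.1958 (R=-5.0000) → pose (-4.2531, 0.5165, -3.1958)
step 5: θ'=-4.3208 (R=1.3333) → pose (-3.0929, -0.3060, -4.3208)

(-3.0929, -0.3060, -4.3208)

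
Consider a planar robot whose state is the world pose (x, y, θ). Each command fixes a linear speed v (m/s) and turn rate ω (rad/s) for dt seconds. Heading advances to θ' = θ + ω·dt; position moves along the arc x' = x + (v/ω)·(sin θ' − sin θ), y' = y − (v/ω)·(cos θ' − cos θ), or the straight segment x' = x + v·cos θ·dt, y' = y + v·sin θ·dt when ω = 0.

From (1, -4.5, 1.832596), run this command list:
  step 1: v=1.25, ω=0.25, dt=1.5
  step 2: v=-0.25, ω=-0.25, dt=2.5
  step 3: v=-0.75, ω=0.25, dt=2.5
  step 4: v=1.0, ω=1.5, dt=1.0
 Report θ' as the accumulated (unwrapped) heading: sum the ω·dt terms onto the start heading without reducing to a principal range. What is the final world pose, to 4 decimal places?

step 1: θ'=2.2076 (R=5.0000) → pose (0.1904, -2.8210, 2.2076)
step 2: θ'=1.5826 (R=1.0000) → pose (0.3863, -3.4038, 1.5826)
step 3: θ'=2.2076 (R=-3.0000) → pose (0.9741, -5.1523, 2.2076)
step 4: θ'=3.7076 (R=0.6667) → pose (0.0806, -4.9860, 3.7076)

(0.0806, -4.9860, 3.7076)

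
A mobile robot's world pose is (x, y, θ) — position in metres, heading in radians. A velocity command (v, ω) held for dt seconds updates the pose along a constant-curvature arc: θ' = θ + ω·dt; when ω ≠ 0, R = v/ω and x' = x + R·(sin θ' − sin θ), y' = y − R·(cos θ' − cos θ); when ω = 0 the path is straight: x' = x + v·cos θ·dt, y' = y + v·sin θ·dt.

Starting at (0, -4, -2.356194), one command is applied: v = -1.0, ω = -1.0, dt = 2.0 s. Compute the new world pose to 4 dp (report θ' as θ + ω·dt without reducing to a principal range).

θ' = -2.3562 + -1.0·2.0 = -4.3562
R = v/ω = -1.0/-1.0 = 1.0000
x' = 0 + 1.0000·(sin -4.3562 − sin -2.3562) = 1.6443
y' = -4 − 1.0000·(cos -4.3562 − cos -2.3562) = -4.3584

(1.6443, -4.3584, -4.3562)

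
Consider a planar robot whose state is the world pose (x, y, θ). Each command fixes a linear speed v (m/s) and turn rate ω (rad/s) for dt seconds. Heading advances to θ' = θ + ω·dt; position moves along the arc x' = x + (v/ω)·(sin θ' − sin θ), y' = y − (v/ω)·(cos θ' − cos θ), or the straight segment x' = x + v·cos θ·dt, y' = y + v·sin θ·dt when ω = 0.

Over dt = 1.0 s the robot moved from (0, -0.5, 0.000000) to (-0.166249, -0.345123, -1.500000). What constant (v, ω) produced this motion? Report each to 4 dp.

Δθ = -1.500000 − 0.000000 = -1.500000
ω = Δθ/dt = -1.500000/1.0 = -1.5000
R = Δx/(sin θ' − sin θ) = 0.1667
v = R·ω = 0.1667·-1.5000 = -0.2500

v = -0.2500, ω = -1.5000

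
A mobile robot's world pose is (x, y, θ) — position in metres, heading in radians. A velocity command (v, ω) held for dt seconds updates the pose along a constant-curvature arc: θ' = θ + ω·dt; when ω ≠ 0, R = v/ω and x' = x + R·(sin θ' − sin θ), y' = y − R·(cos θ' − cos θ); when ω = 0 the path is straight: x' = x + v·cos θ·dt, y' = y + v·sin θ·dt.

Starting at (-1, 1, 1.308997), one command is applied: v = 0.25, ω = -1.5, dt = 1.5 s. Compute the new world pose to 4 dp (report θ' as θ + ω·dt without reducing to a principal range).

θ' = 1.3090 + -1.5·1.5 = -0.9410
R = v/ω = 0.25/-1.5 = -0.1667
x' = -1 + -0.1667·(sin -0.9410 − sin 1.3090) = -0.7043
y' = 1 − -0.1667·(cos -0.9410 − cos 1.3090) = 1.0550

(-0.7043, 1.0550, -0.9410)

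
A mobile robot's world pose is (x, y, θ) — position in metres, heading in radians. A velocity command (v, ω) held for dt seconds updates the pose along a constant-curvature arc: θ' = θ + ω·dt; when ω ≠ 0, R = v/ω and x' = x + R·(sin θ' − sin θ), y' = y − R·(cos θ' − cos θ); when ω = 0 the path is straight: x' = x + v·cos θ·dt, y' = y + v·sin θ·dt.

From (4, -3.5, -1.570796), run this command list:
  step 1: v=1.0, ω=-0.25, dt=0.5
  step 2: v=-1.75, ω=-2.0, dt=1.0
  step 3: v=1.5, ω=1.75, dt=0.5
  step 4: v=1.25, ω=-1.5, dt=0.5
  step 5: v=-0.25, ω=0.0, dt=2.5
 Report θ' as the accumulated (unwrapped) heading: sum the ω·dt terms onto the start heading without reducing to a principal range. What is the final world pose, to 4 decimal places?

step 1: θ'=-1.6958 (R=-4.0000) → pose (3.9688, -3.9987, -1.6958)
step 2: θ'=-3.6958 (R=0.8750) → pose (5.2974, -3.3638, -3.6958)
step 3: θ'=-2.8208 (R=0.8571) → pose (4.5761, -3.2792, -2.8208)
step 4: θ'=-3.5708 (R=-0.8333) → pose (3.9665, -3.2461, -3.5708)
step 5: θ'=-3.5708 (straight) → pose (4.5348, -3.5062, -3.5708)

(4.5348, -3.5062, -3.5708)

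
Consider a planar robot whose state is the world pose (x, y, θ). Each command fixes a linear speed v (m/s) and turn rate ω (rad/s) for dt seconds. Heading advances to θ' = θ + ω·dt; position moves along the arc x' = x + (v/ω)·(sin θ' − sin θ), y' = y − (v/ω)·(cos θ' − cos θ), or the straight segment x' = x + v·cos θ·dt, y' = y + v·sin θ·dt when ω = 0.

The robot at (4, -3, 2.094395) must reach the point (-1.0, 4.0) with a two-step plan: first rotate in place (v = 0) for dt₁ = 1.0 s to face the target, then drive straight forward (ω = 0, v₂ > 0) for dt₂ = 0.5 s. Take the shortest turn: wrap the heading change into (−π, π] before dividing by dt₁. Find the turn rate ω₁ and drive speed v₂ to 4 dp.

heading to target = atan2(4−-3, -1−4) = 2.1910
Δθ = wrap(2.1910 − 2.0944) = 0.0967; ω₁ = Δθ/dt₁ = 0.0967
distance = √((-1−4)² + (4−-3)²) = 8.6023; v₂ = distance/dt₂ = 17.2047

ω₁ = 0.0967, v₂ = 17.2047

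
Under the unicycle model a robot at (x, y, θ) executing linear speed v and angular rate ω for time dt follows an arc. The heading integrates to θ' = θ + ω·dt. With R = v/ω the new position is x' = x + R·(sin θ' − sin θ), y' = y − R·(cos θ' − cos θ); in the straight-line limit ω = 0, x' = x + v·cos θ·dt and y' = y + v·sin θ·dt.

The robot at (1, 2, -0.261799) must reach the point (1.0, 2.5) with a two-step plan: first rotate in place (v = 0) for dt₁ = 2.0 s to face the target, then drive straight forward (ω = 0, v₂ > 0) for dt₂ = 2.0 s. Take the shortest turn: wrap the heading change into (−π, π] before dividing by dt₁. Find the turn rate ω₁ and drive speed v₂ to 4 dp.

heading to target = atan2(2.5−2, 1−1) = 1.5708
Δθ = wrap(1.5708 − -0.2618) = 1.8326; ω₁ = Δθ/dt₁ = 0.9163
distance = √((1−1)² + (2.5−2)²) = 0.5000; v₂ = distance/dt₂ = 0.2500

ω₁ = 0.9163, v₂ = 0.2500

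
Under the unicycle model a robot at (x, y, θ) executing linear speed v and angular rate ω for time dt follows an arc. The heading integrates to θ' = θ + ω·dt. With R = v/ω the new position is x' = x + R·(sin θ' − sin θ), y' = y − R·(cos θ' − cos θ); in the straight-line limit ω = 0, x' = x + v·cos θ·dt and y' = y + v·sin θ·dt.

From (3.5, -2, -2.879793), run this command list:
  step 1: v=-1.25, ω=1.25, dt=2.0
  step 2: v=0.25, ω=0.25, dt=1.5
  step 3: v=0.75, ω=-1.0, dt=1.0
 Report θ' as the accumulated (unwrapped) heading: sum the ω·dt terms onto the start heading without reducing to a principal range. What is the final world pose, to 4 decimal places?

(4.6073, -0.5244, -1.0048)

step 1: θ'=-0.3798 (R=-1.0000) → pose (3.6119, -0.1053, -0.3798)
step 2: θ'=-0.0048 (R=1.0000) → pose (3.9778, -0.1766, -0.0048)
step 3: θ'=-1.0048 (R=-0.7500) → pose (4.6073, -0.5244, -1.0048)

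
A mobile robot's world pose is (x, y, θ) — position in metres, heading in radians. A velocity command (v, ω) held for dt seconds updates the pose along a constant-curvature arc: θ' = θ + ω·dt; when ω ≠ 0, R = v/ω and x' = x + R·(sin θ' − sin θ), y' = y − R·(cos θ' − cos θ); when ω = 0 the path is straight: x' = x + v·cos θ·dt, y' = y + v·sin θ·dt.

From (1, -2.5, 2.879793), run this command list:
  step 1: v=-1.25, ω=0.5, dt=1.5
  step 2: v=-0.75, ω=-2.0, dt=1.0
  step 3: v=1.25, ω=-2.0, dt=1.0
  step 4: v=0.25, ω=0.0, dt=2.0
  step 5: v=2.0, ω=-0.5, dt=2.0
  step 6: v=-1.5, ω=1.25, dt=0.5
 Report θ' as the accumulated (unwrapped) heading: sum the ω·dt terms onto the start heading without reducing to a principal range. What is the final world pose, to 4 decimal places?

(6.7964, -4.4528, -0.7452)

step 1: θ'=3.6298 (R=-2.5000) → pose (2.8196, -2.2931, 3.6298)
step 2: θ'=1.6298 (R=0.3750) → pose (3.3699, -2.6022, 1.6298)
step 3: θ'=-0.3702 (R=-0.6250) → pose (4.2199, -1.9827, -0.3702)
step 4: θ'=-0.3702 (straight) → pose (4.6860, -2.1636, -0.3702)
step 5: θ'=-1.3702 (R=-4.0000) → pose (7.1586, -5.0956, -1.3702)
step 6: θ'=-0.7452 (R=-1.2000) → pose (6.7964, -4.4528, -0.7452)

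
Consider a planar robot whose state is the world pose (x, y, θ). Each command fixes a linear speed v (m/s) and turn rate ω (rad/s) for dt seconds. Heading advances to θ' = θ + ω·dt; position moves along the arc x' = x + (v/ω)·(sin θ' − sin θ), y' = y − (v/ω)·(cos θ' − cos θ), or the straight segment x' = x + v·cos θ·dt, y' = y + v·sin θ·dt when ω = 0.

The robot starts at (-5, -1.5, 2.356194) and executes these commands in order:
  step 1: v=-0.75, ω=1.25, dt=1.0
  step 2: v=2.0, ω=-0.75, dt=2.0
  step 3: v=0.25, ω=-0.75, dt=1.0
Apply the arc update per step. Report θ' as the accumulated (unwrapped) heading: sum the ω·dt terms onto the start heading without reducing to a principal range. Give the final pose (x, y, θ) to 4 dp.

step 1: θ'=3.6062 (R=-0.6000) → pose (-4.3069, -1.6121, 3.6062)
step 2: θ'=2.1062 (R=-2.6667) → pose (-7.7952, -0.5886, 2.1062)
step 3: θ'=1.3562 (R=-0.3333) → pose (-7.8342, -0.3476, 1.3562)

(-7.8342, -0.3476, 1.3562)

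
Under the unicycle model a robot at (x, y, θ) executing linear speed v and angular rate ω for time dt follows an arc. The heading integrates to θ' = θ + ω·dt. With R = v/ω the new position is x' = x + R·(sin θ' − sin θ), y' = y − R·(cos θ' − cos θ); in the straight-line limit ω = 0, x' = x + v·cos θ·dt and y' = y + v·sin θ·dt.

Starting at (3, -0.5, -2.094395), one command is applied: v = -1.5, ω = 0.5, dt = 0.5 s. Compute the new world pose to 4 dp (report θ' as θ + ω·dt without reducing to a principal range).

(3.2903, 0.1894, -1.8444)

θ' = -2.0944 + 0.5·0.5 = -1.8444
R = v/ω = -1.5/0.5 = -3.0000
x' = 3 + -3.0000·(sin -1.8444 − sin -2.0944) = 3.2903
y' = -0.5 − -3.0000·(cos -1.8444 − cos -2.0944) = 0.1894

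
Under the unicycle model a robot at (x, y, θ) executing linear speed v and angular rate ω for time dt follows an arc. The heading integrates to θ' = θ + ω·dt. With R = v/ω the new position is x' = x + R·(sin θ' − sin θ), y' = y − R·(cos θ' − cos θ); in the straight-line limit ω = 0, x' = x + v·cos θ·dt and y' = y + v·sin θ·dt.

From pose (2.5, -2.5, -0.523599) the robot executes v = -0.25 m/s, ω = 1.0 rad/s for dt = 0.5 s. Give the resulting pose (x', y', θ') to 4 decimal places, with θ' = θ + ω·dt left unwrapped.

θ' = -0.5236 + 1.0·0.5 = -0.0236
R = v/ω = -0.25/1.0 = -0.2500
x' = 2.5 + -0.2500·(sin -0.0236 − sin -0.5236) = 2.3809
y' = -2.5 − -0.2500·(cos -0.0236 − cos -0.5236) = -2.4666

(2.3809, -2.4666, -0.0236)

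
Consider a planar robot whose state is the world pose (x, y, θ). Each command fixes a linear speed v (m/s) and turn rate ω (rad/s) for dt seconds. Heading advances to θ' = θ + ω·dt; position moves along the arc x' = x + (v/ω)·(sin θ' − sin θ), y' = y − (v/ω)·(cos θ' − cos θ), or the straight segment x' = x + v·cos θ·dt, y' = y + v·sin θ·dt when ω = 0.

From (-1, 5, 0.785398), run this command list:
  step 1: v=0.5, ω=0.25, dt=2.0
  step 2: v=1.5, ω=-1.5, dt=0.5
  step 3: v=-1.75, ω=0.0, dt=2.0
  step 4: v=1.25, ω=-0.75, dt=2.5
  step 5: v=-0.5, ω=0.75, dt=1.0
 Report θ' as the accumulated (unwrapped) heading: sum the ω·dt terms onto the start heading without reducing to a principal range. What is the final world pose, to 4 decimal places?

(-0.8616, 3.9938, -0.5896)

step 1: θ'=1.2854 (R=2.0000) → pose (-0.4951, 5.8511, 1.2854)
step 2: θ'=0.5354 (R=-1.0000) → pose (-0.0457, 6.4297, 0.5354)
step 3: θ'=0.5354 (straight) → pose (-3.0560, 4.6440, 0.5354)
step 4: θ'=-1.3396 (R=-1.6667) → pose (-0.5833, 3.5925, -1.3396)
step 5: θ'=-0.5896 (R=-0.6667) → pose (-0.8616, 3.9938, -0.5896)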